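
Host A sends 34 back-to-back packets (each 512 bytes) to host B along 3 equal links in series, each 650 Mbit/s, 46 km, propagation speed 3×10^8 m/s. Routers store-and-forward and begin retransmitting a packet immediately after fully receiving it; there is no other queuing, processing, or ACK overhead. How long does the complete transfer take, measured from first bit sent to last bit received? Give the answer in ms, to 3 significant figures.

0.687 ms

Per-hop transmission t_tx = L/R = 4096/650000000 = 0.00630154 ms.
Per-hop propagation t_prop = 46000/300000000 = 0.153333 ms.
Pipeline fill: first packet needs 3·t_tx to clear all hops; remaining 33 packets each add one t_tx.
Total = (3+34-1)·t_tx + 3·t_prop = 36·0.00630154 + 3·0.153333 = 0.687 ms.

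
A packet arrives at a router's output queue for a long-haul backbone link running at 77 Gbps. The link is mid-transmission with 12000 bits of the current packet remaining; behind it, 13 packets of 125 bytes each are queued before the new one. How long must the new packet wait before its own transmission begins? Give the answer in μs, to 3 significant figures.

0.325 μs

Each queued packet: L/R = 1000/77000000000 = 0.012987 μs.
13 queued → 0.168831 μs.
Plus remaining 12000 bits of current packet: 0.155844 μs.
Queuing delay = 0.325 μs.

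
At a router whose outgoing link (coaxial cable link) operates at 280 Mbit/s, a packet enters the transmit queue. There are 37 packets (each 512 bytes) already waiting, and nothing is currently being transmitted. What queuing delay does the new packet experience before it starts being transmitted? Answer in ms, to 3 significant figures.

0.541 ms

Each queued packet: L/R = 4096/280000000 = 0.0146286 ms.
37 queued → 0.541257 ms.
Queuing delay = 0.541 ms.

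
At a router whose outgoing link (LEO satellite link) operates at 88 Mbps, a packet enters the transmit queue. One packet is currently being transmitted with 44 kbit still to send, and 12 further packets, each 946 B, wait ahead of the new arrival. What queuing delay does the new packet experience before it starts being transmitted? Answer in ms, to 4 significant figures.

1.532 ms

Each queued packet: L/R = 7568/88000000 = 0.086 ms.
12 queued → 1.032 ms.
Plus remaining 44000 bits of current packet: 0.5 ms.
Queuing delay = 1.532 ms.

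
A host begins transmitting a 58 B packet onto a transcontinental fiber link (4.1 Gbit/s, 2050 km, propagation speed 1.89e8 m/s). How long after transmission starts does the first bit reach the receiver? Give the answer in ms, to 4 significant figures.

First bit experiences only propagation delay: d/s = 2050000/189000000 = 10.85 ms.

10.85 ms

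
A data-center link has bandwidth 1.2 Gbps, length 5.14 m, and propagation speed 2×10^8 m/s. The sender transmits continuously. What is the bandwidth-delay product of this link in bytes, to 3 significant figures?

3.86 bytes

Propagation delay = 5.14 / 200000000 = 2.57e-08 s.
BDP = R × t_prop = 1200000000 × 2.57e-08 = 30.84 bits.
In bytes: 30.84/8 = 3.86 bytes.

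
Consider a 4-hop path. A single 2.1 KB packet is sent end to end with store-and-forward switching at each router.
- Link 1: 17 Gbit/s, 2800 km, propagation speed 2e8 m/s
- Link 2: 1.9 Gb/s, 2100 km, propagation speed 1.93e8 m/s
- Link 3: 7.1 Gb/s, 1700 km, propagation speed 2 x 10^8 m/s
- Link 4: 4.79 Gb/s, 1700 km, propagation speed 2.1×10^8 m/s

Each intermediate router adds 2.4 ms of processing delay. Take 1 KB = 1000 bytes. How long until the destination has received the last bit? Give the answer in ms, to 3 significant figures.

48.7 ms

L = 16800 bits.
Transmission delays (L/R per hop): 0.000988235, 0.00884211, 0.0023662, 0.00350731 ms; sum = 0.0157038 ms.
Propagation delays (d/s per hop): 14, 10.8808, 8.5, 8.09524 ms; sum = 41.4761 ms.
Processing at 3 router(s): 3 × 2.4 ms = 7.2 ms.
End-to-end = 48.7 ms.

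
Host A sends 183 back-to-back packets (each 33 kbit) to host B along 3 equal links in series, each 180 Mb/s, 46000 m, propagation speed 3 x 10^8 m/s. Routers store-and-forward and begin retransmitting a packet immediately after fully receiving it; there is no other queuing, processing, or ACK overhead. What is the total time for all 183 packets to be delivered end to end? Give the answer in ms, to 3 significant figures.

Per-hop transmission t_tx = L/R = 33000/180000000 = 0.183333 ms.
Per-hop propagation t_prop = 46000/300000000 = 0.153333 ms.
Pipeline fill: first packet needs 3·t_tx to clear all hops; remaining 182 packets each add one t_tx.
Total = (3+183-1)·t_tx + 3·t_prop = 185·0.183333 + 3·0.153333 = 34.4 ms.

34.4 ms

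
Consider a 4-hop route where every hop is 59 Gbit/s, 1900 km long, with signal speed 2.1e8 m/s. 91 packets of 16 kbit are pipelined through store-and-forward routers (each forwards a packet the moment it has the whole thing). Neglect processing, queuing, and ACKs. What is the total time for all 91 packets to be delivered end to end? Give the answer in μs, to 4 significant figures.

Per-hop transmission t_tx = L/R = 16000/59000000000 = 0.271186 μs.
Per-hop propagation t_prop = 1900000/210000000 = 9047.62 μs.
Pipeline fill: first packet needs 4·t_tx to clear all hops; remaining 90 packets each add one t_tx.
Total = (4+91-1)·t_tx + 4·t_prop = 94·0.271186 + 4·9047.62 = 36220 μs.

36220 μs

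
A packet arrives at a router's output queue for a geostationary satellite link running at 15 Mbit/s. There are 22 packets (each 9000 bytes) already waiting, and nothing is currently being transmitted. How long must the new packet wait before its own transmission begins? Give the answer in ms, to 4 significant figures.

105.6 ms

Each queued packet: L/R = 72000/15000000 = 4.8 ms.
22 queued → 105.6 ms.
Queuing delay = 105.6 ms.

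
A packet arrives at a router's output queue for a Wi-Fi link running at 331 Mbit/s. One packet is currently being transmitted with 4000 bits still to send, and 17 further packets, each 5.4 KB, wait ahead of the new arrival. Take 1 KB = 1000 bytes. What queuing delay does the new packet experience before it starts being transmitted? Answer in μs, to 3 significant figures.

Each queued packet: L/R = 43200/331000000 = 130.514 μs.
17 queued → 2218.73 μs.
Plus remaining 4000 bits of current packet: 12.0846 μs.
Queuing delay = 2230 μs.

2230 μs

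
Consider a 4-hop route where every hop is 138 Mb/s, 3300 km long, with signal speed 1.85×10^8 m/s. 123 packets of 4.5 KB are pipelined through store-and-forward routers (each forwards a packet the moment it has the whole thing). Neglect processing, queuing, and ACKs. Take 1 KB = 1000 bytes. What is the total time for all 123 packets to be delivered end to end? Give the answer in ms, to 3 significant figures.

104 ms

Per-hop transmission t_tx = L/R = 36000/138000000 = 0.26087 ms.
Per-hop propagation t_prop = 3300000/185000000 = 17.8378 ms.
Pipeline fill: first packet needs 4·t_tx to clear all hops; remaining 122 packets each add one t_tx.
Total = (4+123-1)·t_tx + 4·t_prop = 126·0.26087 + 4·17.8378 = 104 ms.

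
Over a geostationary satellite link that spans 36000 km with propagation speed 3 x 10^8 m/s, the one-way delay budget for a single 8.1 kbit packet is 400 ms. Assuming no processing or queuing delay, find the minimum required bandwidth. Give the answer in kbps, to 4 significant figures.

28.93 kbps

Propagation delay = 36000000 / 300000000 = 120 ms.
Transmission budget = 400 − 120 = 280 ms.
R ≥ L / t_tx = 8100 bits / 0.28 s = 28.93 kbps.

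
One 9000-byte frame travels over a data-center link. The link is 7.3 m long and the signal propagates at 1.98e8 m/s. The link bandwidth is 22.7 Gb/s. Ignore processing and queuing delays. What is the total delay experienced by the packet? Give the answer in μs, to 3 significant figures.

3.21 μs

L = 9000 × 8 = 72000 bits.
Transmission delay = L/R = 72000 / 22700000000 = 3.17181 μs.
Propagation delay = d/s = 7.3 m / 198000000 m/s = 0.0368687 μs.
Total = 3.21 μs.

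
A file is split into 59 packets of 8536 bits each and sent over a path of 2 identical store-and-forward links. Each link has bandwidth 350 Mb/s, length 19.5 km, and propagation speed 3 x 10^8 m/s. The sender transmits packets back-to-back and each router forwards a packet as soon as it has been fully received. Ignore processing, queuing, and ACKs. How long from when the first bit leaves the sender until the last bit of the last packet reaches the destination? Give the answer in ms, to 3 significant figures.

1.59 ms

Per-hop transmission t_tx = L/R = 8536/350000000 = 0.0243886 ms.
Per-hop propagation t_prop = 19500/300000000 = 0.065 ms.
Pipeline fill: first packet needs 2·t_tx to clear all hops; remaining 58 packets each add one t_tx.
Total = (2+59-1)·t_tx + 2·t_prop = 60·0.0243886 + 2·0.065 = 1.59 ms.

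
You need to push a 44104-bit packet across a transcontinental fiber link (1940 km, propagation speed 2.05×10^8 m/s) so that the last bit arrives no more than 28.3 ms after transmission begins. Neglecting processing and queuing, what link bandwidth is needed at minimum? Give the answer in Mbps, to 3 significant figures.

2.34 Mbps

Propagation delay = 1940000 / 2.05e+08 = 9.46341 ms.
Transmission budget = 28.3 − 9.46341 = 18.8366 ms.
R ≥ L / t_tx = 44104 bits / 0.0188366 s = 2.34 Mbps.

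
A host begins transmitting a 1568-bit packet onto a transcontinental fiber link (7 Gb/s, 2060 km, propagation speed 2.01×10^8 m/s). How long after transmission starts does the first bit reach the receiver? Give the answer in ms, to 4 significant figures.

10.25 ms

First bit experiences only propagation delay: d/s = 2060000/2.01e+08 = 10.25 ms.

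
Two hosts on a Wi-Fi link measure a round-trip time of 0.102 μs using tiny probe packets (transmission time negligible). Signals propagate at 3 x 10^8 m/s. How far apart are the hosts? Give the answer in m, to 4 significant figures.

One-way propagation = RTT/2 = 0.051 μs.
d = s × t = 300000000 × 5.1e-08 = 15.30 m.

15.30 m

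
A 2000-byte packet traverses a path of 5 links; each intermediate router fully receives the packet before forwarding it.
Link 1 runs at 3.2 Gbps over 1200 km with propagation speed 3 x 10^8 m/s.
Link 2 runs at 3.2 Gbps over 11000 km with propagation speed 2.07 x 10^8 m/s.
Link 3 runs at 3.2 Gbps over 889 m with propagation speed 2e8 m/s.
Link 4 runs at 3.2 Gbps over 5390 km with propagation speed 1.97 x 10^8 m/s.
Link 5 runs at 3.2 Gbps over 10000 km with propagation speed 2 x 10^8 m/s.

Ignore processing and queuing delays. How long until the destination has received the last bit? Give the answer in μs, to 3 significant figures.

L = 2000 × 8 = 16000 bits.
Transmission delay per hop = L/R = 16000/3200000000 = 5 μs; 5 hops → 25 μs.
Propagation delays (d/s per hop): 4000, 53140.1, 4.445, 27360.4, 50000 μs; sum = 134505 μs.
End-to-end = 135000 μs.

135000 μs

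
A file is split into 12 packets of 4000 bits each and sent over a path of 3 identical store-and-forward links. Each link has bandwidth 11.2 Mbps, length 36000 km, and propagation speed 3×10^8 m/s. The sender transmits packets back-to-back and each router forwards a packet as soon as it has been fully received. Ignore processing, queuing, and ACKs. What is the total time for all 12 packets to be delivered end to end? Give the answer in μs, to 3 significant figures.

365000 μs

Per-hop transmission t_tx = L/R = 4000/11200000 = 357.143 μs.
Per-hop propagation t_prop = 36000000/300000000 = 120000 μs.
Pipeline fill: first packet needs 3·t_tx to clear all hops; remaining 11 packets each add one t_tx.
Total = (3+12-1)·t_tx + 3·t_prop = 14·357.143 + 3·120000 = 365000 μs.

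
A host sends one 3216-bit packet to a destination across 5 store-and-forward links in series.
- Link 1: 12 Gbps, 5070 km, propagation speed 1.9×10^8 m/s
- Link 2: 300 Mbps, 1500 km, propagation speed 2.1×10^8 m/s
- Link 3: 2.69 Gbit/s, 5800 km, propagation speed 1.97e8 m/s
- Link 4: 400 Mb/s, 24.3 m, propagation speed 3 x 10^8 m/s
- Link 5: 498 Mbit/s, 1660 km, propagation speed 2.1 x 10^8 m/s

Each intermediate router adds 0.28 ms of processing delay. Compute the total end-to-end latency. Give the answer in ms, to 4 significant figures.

72.32 ms

Transmission delays (L/R per hop): 0.000268, 0.01072, 0.00119554, 0.00804, 0.00645783 ms; sum = 0.0266814 ms.
Propagation delays (d/s per hop): 26.6842, 7.14286, 29.4416, 8.1e-05, 7.90476 ms; sum = 71.1735 ms.
Processing at 4 router(s): 4 × 0.28 ms = 1.12 ms.
End-to-end = 72.32 ms.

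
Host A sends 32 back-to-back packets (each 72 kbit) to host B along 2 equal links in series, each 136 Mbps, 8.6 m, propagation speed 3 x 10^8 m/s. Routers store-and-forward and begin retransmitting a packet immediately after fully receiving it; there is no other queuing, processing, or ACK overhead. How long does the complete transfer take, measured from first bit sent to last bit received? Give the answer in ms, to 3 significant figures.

Per-hop transmission t_tx = L/R = 72000/136000000 = 0.529412 ms.
Per-hop propagation t_prop = 8.6/300000000 = 2.86667e-05 ms.
Pipeline fill: first packet needs 2·t_tx to clear all hops; remaining 31 packets each add one t_tx.
Total = (2+32-1)·t_tx + 2·t_prop = 33·0.529412 + 2·2.86667e-05 = 17.5 ms.

17.5 ms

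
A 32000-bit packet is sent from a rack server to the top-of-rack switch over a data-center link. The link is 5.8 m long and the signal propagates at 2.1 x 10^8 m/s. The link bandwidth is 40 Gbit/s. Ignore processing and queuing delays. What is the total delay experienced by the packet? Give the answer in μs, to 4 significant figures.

Transmission delay = L/R = 32000 / 40000000000 = 0.8 μs.
Propagation delay = d/s = 5.8 m / 210000000 m/s = 0.027619 μs.
Total = 0.8276 μs.

0.8276 μs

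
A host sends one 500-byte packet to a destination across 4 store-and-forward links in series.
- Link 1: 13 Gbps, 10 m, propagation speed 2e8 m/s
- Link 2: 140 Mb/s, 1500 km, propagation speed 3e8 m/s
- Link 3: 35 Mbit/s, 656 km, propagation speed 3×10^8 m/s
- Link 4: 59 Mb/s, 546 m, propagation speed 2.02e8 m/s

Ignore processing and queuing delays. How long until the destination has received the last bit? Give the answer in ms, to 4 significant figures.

L = 500 × 8 = 4000 bits.
Transmission delays (L/R per hop): 0.000307692, 0.0285714, 0.114286, 0.0677966 ms; sum = 0.210961 ms.
Propagation delays (d/s per hop): 5e-05, 5, 2.18667, 0.00270297 ms; sum = 7.18942 ms.
End-to-end = 7.400 ms.

7.400 ms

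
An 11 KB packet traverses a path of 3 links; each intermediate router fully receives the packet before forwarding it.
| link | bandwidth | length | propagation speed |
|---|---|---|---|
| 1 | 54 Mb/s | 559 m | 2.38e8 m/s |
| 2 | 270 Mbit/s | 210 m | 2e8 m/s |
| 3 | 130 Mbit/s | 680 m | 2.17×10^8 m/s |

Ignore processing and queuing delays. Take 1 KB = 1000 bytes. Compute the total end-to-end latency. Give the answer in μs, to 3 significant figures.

2640 μs

L = 88000 bits.
Transmission delays (L/R per hop): 1629.63, 325.926, 676.923 μs; sum = 2632.48 μs.
Propagation delays (d/s per hop): 2.34874, 1.05, 3.13364 μs; sum = 6.53238 μs.
End-to-end = 2640 μs.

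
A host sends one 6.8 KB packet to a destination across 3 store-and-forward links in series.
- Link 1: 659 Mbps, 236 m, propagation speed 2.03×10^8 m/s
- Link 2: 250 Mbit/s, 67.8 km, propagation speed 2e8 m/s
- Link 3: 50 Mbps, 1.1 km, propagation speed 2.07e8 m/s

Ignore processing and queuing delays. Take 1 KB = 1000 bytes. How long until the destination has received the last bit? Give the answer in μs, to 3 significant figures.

1730 μs

L = 54400 bits.
Transmission delays (L/R per hop): 82.5493, 217.6, 1088 μs; sum = 1388.15 μs.
Propagation delays (d/s per hop): 1.16256, 339, 5.31401 μs; sum = 345.477 μs.
End-to-end = 1730 μs.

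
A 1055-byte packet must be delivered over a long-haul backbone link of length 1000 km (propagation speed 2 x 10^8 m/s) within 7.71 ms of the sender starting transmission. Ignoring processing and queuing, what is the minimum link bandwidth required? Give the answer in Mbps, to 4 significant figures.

3.114 Mbps

L = 8440 bits.
Propagation delay = 1000000 / 200000000 = 5 ms.
Transmission budget = 7.71 − 5 = 2.71 ms.
R ≥ L / t_tx = 8440 bits / 0.00271 s = 3.114 Mbps.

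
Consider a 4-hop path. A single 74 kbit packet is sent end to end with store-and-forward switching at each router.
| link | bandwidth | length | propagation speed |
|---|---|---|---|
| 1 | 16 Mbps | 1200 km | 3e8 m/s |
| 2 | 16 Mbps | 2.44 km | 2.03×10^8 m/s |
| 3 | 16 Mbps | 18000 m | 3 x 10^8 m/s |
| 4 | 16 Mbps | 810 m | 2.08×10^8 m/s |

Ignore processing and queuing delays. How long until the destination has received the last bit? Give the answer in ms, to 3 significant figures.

L = 74000 bits.
Transmission delay per hop = L/R = 74000/16000000 = 4.625 ms; 4 hops → 18.5 ms.
Propagation delays (d/s per hop): 4, 0.0120197, 0.06, 0.00389423 ms; sum = 4.07591 ms.
End-to-end = 22.6 ms.

22.6 ms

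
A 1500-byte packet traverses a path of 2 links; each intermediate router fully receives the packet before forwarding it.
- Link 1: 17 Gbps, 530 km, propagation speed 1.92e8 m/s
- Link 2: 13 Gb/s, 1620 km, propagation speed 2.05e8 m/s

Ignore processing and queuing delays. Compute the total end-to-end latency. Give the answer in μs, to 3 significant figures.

L = 1500 × 8 = 12000 bits.
Transmission delays (L/R per hop): 0.705882, 0.923077 μs; sum = 1.62896 μs.
Propagation delays (d/s per hop): 2760.42, 7902.44 μs; sum = 10662.9 μs.
End-to-end = 10700 μs.

10700 μs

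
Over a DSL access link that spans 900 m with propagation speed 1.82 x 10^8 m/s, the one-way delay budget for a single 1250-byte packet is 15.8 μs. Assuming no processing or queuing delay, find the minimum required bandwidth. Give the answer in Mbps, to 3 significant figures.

921 Mbps

L = 10000 bits.
Propagation delay = 900 / 182000000 = 4.94505 μs.
Transmission budget = 15.8 − 4.94505 = 10.8549 μs.
R ≥ L / t_tx = 10000 bits / 1.08549e-05 s = 921 Mbps.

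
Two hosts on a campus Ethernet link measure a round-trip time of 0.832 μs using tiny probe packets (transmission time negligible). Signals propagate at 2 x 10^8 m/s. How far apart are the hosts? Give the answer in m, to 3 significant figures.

83.2 m

One-way propagation = RTT/2 = 0.416 μs.
d = s × t = 200000000 × 4.16e-07 = 83.2 m.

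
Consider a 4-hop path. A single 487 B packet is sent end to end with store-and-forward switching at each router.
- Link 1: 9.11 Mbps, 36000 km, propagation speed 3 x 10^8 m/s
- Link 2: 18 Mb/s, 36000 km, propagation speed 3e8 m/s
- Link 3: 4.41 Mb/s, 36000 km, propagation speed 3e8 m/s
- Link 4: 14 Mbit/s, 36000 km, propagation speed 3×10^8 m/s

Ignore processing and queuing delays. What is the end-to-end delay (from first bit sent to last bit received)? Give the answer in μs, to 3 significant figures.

L = 487 × 8 = 3896 bits.
Transmission delays (L/R per hop): 427.662, 216.444, 883.447, 278.286 μs; sum = 1805.84 μs.
Propagation delays (d/s per hop): 120000, 120000, 120000, 120000 μs; sum = 480000 μs.
End-to-end = 482000 μs.

482000 μs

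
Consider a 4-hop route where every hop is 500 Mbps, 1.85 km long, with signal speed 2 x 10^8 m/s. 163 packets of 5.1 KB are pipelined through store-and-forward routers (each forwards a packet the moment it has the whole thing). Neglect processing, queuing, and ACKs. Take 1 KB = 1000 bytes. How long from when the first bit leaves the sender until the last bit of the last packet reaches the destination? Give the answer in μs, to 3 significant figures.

Per-hop transmission t_tx = L/R = 40800/500000000 = 81.6 μs.
Per-hop propagation t_prop = 1850/200000000 = 9.25 μs.
Pipeline fill: first packet needs 4·t_tx to clear all hops; remaining 162 packets each add one t_tx.
Total = (4+163-1)·t_tx + 4·t_prop = 166·81.6 + 4·9.25 = 13600 μs.

13600 μs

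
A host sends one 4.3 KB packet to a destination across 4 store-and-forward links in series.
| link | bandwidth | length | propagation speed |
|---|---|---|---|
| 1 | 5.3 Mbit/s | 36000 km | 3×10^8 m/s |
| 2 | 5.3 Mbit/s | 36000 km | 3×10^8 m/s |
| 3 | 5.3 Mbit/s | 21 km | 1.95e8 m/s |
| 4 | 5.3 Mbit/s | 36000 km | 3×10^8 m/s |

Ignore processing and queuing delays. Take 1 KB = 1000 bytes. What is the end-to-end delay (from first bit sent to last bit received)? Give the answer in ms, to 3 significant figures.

386 ms

L = 34400 bits.
Transmission delay per hop = L/R = 34400/5300000 = 6.49057 ms; 4 hops → 25.9623 ms.
Propagation delays (d/s per hop): 120, 120, 0.107692, 120 ms; sum = 360.108 ms.
End-to-end = 386 ms.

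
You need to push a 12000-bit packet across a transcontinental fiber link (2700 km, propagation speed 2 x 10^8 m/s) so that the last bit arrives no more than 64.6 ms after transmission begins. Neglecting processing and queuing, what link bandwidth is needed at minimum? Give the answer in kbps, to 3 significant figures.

235 kbps

Propagation delay = 2700000 / 200000000 = 13.5 ms.
Transmission budget = 64.6 − 13.5 = 51.1 ms.
R ≥ L / t_tx = 12000 bits / 0.0511 s = 235 kbps.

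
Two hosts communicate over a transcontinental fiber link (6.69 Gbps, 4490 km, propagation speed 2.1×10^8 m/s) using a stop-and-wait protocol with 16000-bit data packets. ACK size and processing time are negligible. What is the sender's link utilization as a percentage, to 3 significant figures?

t_tx = L/R = 16000/6690000000 = 2.39163e-06 s.
t_prop = 4490000/210000000 = 0.021381 s; RTT = 0.0427619 s.
Cycle = t_tx + RTT = 0.0427643 s.
Utilization = t_tx / cycle = 2.39163e-06/0.0427643 = 0.00559 %.

0.00559 %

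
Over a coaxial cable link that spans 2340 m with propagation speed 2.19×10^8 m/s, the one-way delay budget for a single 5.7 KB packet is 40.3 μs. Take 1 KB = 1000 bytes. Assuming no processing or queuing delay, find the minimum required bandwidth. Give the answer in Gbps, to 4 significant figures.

L = 45600 bits.
Propagation delay = 2340 / 219000000 = 10.6849 μs.
Transmission budget = 40.3 − 10.6849 = 29.6151 μs.
R ≥ L / t_tx = 45600 bits / 2.96151e-05 s = 1.540 Gbps.

1.540 Gbps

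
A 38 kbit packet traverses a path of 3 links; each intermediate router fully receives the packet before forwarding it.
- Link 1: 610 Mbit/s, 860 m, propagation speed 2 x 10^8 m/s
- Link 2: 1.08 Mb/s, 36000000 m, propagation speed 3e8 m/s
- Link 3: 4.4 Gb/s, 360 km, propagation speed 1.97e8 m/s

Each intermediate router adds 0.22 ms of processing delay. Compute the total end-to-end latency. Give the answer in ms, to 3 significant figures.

L = 38000 bits.
Transmission delays (L/R per hop): 0.0622951, 35.1852, 0.00863636 ms; sum = 35.2561 ms.
Propagation delays (d/s per hop): 0.0043, 120, 1.82741 ms; sum = 121.832 ms.
Processing at 2 router(s): 2 × 0.22 ms = 0.44 ms.
End-to-end = 158 ms.

158 ms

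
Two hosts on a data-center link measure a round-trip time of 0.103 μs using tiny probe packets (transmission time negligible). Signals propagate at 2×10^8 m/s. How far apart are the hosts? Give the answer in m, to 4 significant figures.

10.30 m

One-way propagation = RTT/2 = 0.0515 μs.
d = s × t = 200000000 × 5.15e-08 = 10.30 m.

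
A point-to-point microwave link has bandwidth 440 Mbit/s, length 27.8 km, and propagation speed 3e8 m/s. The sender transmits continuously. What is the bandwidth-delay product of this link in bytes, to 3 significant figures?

5100 bytes

Propagation delay = 27800 / 300000000 = 9.26667e-05 s.
BDP = R × t_prop = 440000000 × 9.26667e-05 = 40773.3 bits.
In bytes: 40773.3/8 = 5100 bytes.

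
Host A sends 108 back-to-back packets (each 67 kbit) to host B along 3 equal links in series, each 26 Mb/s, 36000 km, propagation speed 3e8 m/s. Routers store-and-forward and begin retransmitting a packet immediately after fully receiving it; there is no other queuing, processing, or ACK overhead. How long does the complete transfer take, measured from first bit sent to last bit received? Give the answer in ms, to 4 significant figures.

643.5 ms

Per-hop transmission t_tx = L/R = 67000/26000000 = 2.57692 ms.
Per-hop propagation t_prop = 36000000/300000000 = 120 ms.
Pipeline fill: first packet needs 3·t_tx to clear all hops; remaining 107 packets each add one t_tx.
Total = (3+108-1)·t_tx + 3·t_prop = 110·2.57692 + 3·120 = 643.5 ms.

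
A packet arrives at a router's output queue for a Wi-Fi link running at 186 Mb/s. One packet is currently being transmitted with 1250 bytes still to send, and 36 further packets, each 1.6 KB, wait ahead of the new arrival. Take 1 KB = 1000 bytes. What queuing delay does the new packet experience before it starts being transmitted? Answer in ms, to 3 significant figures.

2.53 ms

Each queued packet: L/R = 12800/186000000 = 0.0688172 ms.
36 queued → 2.47742 ms.
Plus remaining 10000 bits of current packet: 0.0537634 ms.
Queuing delay = 2.53 ms.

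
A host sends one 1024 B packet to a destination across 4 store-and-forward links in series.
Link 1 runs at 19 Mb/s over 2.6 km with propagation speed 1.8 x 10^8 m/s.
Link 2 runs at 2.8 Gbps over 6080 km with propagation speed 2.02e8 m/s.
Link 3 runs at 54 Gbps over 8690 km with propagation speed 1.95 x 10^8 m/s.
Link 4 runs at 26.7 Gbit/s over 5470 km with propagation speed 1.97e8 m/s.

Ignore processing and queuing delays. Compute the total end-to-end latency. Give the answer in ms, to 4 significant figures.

102.9 ms

L = 1024 × 8 = 8192 bits.
Transmission delays (L/R per hop): 0.431158, 0.00292571, 0.000151704, 0.000306816 ms; sum = 0.434542 ms.
Propagation delays (d/s per hop): 0.0144444, 30.099, 44.5641, 27.7665 ms; sum = 102.444 ms.
End-to-end = 102.9 ms.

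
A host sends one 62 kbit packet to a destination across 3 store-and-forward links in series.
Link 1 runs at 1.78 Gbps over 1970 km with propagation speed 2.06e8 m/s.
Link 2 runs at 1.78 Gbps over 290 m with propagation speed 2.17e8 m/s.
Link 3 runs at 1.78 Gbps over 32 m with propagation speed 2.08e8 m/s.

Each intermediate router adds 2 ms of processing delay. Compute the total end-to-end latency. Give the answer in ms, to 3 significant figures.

L = 62000 bits.
Transmission delay per hop = L/R = 62000/1780000000 = 0.0348315 ms; 3 hops → 0.104494 ms.
Propagation delays (d/s per hop): 9.56311, 0.00133641, 0.000153846 ms; sum = 9.5646 ms.
Processing at 2 router(s): 2 × 2 ms = 4 ms.
End-to-end = 13.7 ms.

13.7 ms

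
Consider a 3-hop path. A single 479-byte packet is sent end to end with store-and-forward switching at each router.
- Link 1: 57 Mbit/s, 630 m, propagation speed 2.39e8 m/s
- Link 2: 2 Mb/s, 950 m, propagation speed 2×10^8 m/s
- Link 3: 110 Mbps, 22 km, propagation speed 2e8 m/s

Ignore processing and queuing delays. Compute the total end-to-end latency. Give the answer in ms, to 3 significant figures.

2.14 ms

L = 479 × 8 = 3832 bits.
Transmission delays (L/R per hop): 0.0672281, 1.916, 0.0348364 ms; sum = 2.01806 ms.
Propagation delays (d/s per hop): 0.00263598, 0.00475, 0.11 ms; sum = 0.117386 ms.
End-to-end = 2.14 ms.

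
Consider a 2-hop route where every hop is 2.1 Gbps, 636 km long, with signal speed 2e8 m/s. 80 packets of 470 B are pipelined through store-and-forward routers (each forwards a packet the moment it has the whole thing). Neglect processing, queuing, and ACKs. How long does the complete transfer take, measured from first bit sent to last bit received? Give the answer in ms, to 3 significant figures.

Per-hop transmission t_tx = L/R = 3760/2100000000 = 0.00179048 ms.
Per-hop propagation t_prop = 636000/200000000 = 3.18 ms.
Pipeline fill: first packet needs 2·t_tx to clear all hops; remaining 79 packets each add one t_tx.
Total = (2+80-1)·t_tx + 2·t_prop = 81·0.00179048 + 2·3.18 = 6.51 ms.

6.51 ms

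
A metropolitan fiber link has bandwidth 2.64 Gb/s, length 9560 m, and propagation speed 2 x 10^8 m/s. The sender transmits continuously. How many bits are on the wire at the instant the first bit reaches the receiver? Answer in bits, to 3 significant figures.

126000 bits

Propagation delay = 9560 / 200000000 = 4.78e-05 s.
BDP = R × t_prop = 2640000000 × 4.78e-05 = 126192 bits.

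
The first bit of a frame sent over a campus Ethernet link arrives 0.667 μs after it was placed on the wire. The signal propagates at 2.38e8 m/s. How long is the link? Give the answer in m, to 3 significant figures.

159 m

d = s × t_prop = 238000000 × 6.67e-07 = 159 m.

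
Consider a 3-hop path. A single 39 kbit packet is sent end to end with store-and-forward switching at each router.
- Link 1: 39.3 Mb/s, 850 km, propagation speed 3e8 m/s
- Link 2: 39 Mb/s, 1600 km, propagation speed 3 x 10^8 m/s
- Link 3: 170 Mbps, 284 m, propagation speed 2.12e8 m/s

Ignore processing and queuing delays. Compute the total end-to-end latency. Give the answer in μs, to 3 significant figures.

10400 μs

L = 39000 bits.
Transmission delays (L/R per hop): 992.366, 1000, 229.412 μs; sum = 2221.78 μs.
Propagation delays (d/s per hop): 2833.33, 5333.33, 1.33962 μs; sum = 8168.01 μs.
End-to-end = 10400 μs.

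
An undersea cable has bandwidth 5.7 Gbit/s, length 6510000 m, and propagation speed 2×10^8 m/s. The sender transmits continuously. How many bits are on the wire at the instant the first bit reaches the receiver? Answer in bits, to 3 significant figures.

186000000 bits

Propagation delay = 6510000 / 200000000 = 0.03255 s.
BDP = R × t_prop = 5700000000 × 0.03255 = 185535000 bits.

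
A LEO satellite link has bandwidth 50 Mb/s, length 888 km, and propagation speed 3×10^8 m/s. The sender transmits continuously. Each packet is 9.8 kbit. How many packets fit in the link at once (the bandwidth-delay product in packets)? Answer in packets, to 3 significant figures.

Propagation delay = 888000 / 300000000 = 0.00296 s.
BDP = R × t_prop = 50000000 × 0.00296 = 148000 bits.
In packets of 9800 bits: 15.1 packets.

15.1 packets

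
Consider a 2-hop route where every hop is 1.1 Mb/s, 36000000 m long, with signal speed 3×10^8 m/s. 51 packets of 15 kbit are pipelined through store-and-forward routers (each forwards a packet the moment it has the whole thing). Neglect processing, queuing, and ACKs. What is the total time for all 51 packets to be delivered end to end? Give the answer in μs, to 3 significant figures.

949000 μs

Per-hop transmission t_tx = L/R = 15000/1100000 = 13636.4 μs.
Per-hop propagation t_prop = 36000000/300000000 = 120000 μs.
Pipeline fill: first packet needs 2·t_tx to clear all hops; remaining 50 packets each add one t_tx.
Total = (2+51-1)·t_tx + 2·t_prop = 52·13636.4 + 2·120000 = 949000 μs.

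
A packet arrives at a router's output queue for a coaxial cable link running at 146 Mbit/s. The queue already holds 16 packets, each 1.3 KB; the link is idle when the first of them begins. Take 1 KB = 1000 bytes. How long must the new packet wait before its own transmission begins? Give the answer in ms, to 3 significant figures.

1.14 ms

Each queued packet: L/R = 10400/146000000 = 0.0712329 ms.
16 queued → 1.13973 ms.
Queuing delay = 1.14 ms.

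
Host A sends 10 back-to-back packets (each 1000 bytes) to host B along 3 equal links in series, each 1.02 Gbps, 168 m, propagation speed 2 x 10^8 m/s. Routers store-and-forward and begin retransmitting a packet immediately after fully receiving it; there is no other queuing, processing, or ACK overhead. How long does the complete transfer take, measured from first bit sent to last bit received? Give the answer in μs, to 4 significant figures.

Per-hop transmission t_tx = L/R = 8000/1020000000 = 7.84314 μs.
Per-hop propagation t_prop = 168/200000000 = 0.84 μs.
Pipeline fill: first packet needs 3·t_tx to clear all hops; remaining 9 packets each add one t_tx.
Total = (3+10-1)·t_tx + 3·t_prop = 12·7.84314 + 3·0.84 = 96.64 μs.

96.64 μs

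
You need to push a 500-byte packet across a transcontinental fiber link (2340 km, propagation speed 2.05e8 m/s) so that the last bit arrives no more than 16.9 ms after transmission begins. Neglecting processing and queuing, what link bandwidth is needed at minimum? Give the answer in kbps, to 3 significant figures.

729 kbps

L = 4000 bits.
Propagation delay = 2340000 / 2.05e+08 = 11.4146 ms.
Transmission budget = 16.9 − 11.4146 = 5.48537 ms.
R ≥ L / t_tx = 4000 bits / 0.00548537 s = 729 kbps.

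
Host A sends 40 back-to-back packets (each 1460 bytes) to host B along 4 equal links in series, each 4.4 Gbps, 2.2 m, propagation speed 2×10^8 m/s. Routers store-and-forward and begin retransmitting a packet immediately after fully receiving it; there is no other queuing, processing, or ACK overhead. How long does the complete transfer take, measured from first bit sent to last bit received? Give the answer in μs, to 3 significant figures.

Per-hop transmission t_tx = L/R = 11680/4400000000 = 2.65455 μs.
Per-hop propagation t_prop = 2.2/200000000 = 0.011 μs.
Pipeline fill: first packet needs 4·t_tx to clear all hops; remaining 39 packets each add one t_tx.
Total = (4+40-1)·t_tx + 4·t_prop = 43·2.65455 + 4·0.011 = 114 μs.

114 μs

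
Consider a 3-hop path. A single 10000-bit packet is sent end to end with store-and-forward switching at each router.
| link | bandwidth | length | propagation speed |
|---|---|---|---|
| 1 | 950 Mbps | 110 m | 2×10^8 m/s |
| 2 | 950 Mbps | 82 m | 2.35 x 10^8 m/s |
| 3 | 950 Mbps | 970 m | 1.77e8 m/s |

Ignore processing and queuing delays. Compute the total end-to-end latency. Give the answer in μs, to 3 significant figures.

Transmission delay per hop = L/R = 10000/950000000 = 10.5263 μs; 3 hops → 31.5789 μs.
Propagation delays (d/s per hop): 0.55, 0.348936, 5.48023 μs; sum = 6.37916 μs.
End-to-end = 38.0 μs.

38.0 μs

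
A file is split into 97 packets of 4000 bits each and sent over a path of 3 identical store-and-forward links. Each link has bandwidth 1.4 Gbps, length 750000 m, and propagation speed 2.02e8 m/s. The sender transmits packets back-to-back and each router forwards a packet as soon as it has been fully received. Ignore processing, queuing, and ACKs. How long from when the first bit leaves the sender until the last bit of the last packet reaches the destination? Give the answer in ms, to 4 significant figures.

Per-hop transmission t_tx = L/R = 4000/1400000000 = 0.00285714 ms.
Per-hop propagation t_prop = 750000/202000000 = 3.71287 ms.
Pipeline fill: first packet needs 3·t_tx to clear all hops; remaining 96 packets each add one t_tx.
Total = (3+97-1)·t_tx + 3·t_prop = 99·0.00285714 + 3·3.71287 = 11.42 ms.

11.42 ms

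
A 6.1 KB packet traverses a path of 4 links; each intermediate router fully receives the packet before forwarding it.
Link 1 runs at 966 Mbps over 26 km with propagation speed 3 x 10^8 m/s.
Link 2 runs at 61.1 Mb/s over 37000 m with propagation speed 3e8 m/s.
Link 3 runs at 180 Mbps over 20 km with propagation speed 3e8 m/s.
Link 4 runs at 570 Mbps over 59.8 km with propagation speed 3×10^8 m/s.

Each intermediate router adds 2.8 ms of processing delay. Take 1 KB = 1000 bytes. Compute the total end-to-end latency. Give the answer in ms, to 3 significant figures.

L = 48800 bits.
Transmission delays (L/R per hop): 0.0505176, 0.798691, 0.271111, 0.085614 ms; sum = 1.20593 ms.
Propagation delays (d/s per hop): 0.0866667, 0.123333, 0.0666667, 0.199333 ms; sum = 0.476 ms.
Processing at 3 router(s): 3 × 2.8 ms = 8.4 ms.
End-to-end = 10.1 ms.

10.1 ms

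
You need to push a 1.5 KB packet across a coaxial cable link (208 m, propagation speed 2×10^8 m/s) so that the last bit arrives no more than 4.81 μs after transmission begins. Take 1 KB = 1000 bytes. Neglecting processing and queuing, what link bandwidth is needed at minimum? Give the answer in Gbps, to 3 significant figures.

L = 12000 bits.
Propagation delay = 208 / 200000000 = 1.04 μs.
Transmission budget = 4.81 − 1.04 = 3.77 μs.
R ≥ L / t_tx = 12000 bits / 3.77e-06 s = 3.18 Gbps.

3.18 Gbps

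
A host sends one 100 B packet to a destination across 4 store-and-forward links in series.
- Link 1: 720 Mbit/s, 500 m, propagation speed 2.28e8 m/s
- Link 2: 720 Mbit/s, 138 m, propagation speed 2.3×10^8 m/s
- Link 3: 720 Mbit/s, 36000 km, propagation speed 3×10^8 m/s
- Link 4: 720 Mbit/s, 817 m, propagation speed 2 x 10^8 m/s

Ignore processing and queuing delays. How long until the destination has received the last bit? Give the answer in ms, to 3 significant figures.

L = 100 × 8 = 800 bits.
Transmission delay per hop = L/R = 800/720000000 = 0.00111111 ms; 4 hops → 0.00444444 ms.
Propagation delays (d/s per hop): 0.00219298, 0.0006, 120, 0.004085 ms; sum = 120.007 ms.
End-to-end = 120 ms.

120 ms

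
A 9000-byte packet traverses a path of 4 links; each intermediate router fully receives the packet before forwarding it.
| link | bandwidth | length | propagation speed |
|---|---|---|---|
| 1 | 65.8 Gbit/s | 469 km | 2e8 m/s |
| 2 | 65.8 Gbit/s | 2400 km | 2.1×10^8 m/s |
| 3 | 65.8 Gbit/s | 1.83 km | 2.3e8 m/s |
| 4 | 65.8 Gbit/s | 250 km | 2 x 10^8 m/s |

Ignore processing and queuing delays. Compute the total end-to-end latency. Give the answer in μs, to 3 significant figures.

15000 μs

L = 9000 × 8 = 72000 bits.
Transmission delay per hop = L/R = 72000/65800000000 = 1.09422 μs; 4 hops → 4.3769 μs.
Propagation delays (d/s per hop): 2345, 11428.6, 7.95652, 1250 μs; sum = 15031.5 μs.
End-to-end = 15000 μs.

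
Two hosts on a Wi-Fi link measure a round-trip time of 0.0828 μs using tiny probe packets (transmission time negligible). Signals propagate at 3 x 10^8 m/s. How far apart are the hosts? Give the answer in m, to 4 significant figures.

12.42 m

One-way propagation = RTT/2 = 0.0414 μs.
d = s × t = 300000000 × 4.14e-08 = 12.42 m.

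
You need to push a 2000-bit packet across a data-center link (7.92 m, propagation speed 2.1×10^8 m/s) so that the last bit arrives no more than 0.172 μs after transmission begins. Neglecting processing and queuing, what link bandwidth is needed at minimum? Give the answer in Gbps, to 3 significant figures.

Propagation delay = 7.92 / 210000000 = 0.0377143 μs.
Transmission budget = 0.172 − 0.0377143 = 0.134286 μs.
R ≥ L / t_tx = 2000 bits / 1.34286e-07 s = 14.9 Gbps.

14.9 Gbps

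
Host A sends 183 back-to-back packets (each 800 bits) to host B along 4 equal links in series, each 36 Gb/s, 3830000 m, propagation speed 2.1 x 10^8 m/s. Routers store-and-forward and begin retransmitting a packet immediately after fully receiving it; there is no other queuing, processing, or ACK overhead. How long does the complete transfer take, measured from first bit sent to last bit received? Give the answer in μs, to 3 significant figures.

73000 μs

Per-hop transmission t_tx = L/R = 800/36000000000 = 0.0222222 μs.
Per-hop propagation t_prop = 3830000/210000000 = 18238.1 μs.
Pipeline fill: first packet needs 4·t_tx to clear all hops; remaining 182 packets each add one t_tx.
Total = (4+183-1)·t_tx + 4·t_prop = 186·0.0222222 + 4·18238.1 = 73000 μs.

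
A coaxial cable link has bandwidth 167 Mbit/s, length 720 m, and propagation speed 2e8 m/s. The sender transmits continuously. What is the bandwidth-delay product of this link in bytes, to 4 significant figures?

75.15 bytes

Propagation delay = 720 / 200000000 = 3.6e-06 s.
BDP = R × t_prop = 167000000 × 3.6e-06 = 601.2 bits.
In bytes: 601.2/8 = 75.15 bytes.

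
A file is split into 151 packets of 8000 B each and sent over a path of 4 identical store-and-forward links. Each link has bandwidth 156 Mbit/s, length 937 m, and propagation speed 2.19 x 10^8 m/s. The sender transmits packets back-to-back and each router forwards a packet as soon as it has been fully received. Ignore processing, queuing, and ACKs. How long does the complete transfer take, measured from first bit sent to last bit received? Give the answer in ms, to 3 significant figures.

Per-hop transmission t_tx = L/R = 64000/156000000 = 0.410256 ms.
Per-hop propagation t_prop = 937/219000000 = 0.00427854 ms.
Pipeline fill: first packet needs 4·t_tx to clear all hops; remaining 150 packets each add one t_tx.
Total = (4+151-1)·t_tx + 4·t_prop = 154·0.410256 + 4·0.00427854 = 63.2 ms.

63.2 ms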